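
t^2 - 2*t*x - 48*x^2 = (t - 8*x)*(t + 6*x)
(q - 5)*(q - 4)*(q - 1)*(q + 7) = q^4 - 3*q^3 - 41*q^2 + 183*q - 140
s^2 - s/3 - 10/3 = (s - 2)*(s + 5/3)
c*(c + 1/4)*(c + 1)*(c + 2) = c^4 + 13*c^3/4 + 11*c^2/4 + c/2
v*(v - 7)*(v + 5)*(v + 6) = v^4 + 4*v^3 - 47*v^2 - 210*v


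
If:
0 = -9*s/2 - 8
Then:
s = -16/9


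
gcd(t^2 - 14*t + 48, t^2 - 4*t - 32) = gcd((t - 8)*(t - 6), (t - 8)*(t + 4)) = t - 8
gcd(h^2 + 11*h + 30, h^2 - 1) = 1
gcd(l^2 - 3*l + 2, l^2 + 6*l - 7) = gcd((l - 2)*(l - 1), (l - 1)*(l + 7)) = l - 1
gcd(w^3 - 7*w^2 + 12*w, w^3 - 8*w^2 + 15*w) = w^2 - 3*w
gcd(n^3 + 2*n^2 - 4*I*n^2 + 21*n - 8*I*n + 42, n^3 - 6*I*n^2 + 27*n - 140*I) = n - 7*I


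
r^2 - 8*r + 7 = (r - 7)*(r - 1)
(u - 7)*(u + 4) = u^2 - 3*u - 28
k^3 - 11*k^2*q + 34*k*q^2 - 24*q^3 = (k - 6*q)*(k - 4*q)*(k - q)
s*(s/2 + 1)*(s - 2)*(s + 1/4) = s^4/2 + s^3/8 - 2*s^2 - s/2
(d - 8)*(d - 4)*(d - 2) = d^3 - 14*d^2 + 56*d - 64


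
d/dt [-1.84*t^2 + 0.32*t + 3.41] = 0.32 - 3.68*t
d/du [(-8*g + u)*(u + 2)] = -8*g + 2*u + 2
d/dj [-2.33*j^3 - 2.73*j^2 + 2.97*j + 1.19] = -6.99*j^2 - 5.46*j + 2.97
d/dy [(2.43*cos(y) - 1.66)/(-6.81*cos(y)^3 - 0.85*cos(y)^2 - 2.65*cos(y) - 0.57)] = (-33.0966*cos(y)^3 + 31.8483*cos(y)^2 + 2.822*cos(y) + 5.7841)*sin(y)/(46.3761*cos(y)^6 + 11.577*cos(y)^5 + 36.8155*cos(y)^4 + 12.2684*cos(y)^3 + 7.9915*cos(y)^2 + 3.021*cos(y) + 0.3249)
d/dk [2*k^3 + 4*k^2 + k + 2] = 6*k^2 + 8*k + 1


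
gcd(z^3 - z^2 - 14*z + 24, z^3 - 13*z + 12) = z^2 + z - 12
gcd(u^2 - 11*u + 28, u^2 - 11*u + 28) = u^2 - 11*u + 28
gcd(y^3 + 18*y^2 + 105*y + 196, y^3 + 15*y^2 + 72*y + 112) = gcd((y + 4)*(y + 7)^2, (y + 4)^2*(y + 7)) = y^2 + 11*y + 28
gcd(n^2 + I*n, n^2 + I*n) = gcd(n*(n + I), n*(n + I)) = n^2 + I*n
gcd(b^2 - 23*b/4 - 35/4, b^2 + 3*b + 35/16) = b + 5/4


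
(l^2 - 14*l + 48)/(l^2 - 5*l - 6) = (l - 8)/(l + 1)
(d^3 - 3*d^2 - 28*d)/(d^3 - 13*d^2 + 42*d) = (d + 4)/(d - 6)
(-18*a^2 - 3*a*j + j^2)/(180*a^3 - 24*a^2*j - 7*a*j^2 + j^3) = (-3*a - j)/(30*a^2 + a*j - j^2)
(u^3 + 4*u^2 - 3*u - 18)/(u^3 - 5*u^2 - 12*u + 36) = (u + 3)/(u - 6)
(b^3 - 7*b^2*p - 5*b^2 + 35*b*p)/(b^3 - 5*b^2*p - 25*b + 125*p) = b*(-b + 7*p)/(-b^2 + 5*b*p - 5*b + 25*p)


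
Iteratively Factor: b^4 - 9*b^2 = (b - 3)*(b^3 + 3*b^2) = b*(b - 3)*(b^2 + 3*b) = b*(b - 3)*(b + 3)*(b)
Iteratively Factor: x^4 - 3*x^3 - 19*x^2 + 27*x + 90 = (x + 2)*(x^3 - 5*x^2 - 9*x + 45) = (x - 3)*(x + 2)*(x^2 - 2*x - 15) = (x - 3)*(x + 2)*(x + 3)*(x - 5)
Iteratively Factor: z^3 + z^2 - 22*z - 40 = (z - 5)*(z^2 + 6*z + 8) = (z - 5)*(z + 2)*(z + 4)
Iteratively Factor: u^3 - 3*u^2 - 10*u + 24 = (u - 4)*(u^2 + u - 6) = (u - 4)*(u + 3)*(u - 2)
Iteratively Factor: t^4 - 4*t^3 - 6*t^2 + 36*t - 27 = (t + 3)*(t^3 - 7*t^2 + 15*t - 9) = (t - 3)*(t + 3)*(t^2 - 4*t + 3) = (t - 3)*(t - 1)*(t + 3)*(t - 3)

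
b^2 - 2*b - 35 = (b - 7)*(b + 5)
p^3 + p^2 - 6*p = p*(p - 2)*(p + 3)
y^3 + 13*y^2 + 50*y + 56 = (y + 2)*(y + 4)*(y + 7)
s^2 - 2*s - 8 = (s - 4)*(s + 2)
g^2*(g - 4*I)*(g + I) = g^4 - 3*I*g^3 + 4*g^2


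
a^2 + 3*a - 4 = (a - 1)*(a + 4)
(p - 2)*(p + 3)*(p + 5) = p^3 + 6*p^2 - p - 30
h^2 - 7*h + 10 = (h - 5)*(h - 2)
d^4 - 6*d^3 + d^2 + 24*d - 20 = (d - 5)*(d - 2)*(d - 1)*(d + 2)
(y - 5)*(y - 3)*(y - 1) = y^3 - 9*y^2 + 23*y - 15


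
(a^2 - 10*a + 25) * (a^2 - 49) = a^4 - 10*a^3 - 24*a^2 + 490*a - 1225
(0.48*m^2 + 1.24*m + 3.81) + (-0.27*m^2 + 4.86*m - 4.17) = 0.21*m^2 + 6.1*m - 0.36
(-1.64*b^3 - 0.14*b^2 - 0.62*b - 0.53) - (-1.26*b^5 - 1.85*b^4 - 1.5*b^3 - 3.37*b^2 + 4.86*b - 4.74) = 1.26*b^5 + 1.85*b^4 - 0.14*b^3 + 3.23*b^2 - 5.48*b + 4.21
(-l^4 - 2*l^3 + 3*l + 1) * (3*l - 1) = -3*l^5 - 5*l^4 + 2*l^3 + 9*l^2 - 1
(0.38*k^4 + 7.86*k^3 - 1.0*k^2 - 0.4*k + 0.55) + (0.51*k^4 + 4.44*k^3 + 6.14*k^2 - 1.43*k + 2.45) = 0.89*k^4 + 12.3*k^3 + 5.14*k^2 - 1.83*k + 3.0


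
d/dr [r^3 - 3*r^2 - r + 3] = 3*r^2 - 6*r - 1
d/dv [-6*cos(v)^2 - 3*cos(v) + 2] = 3*(4*cos(v) + 1)*sin(v)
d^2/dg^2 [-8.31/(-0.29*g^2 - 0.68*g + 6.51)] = (-1.397742*g^2 - 3.277464*g + 8.31*(0.58*g + 0.68)*(1.16*g + 1.36) + 31.376898)/(0.29*g^2 + 0.68*g - 6.51)^3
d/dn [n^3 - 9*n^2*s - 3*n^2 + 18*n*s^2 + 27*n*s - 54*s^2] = 3*n^2 - 18*n*s - 6*n + 18*s^2 + 27*s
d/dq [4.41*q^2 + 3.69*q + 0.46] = 8.82*q + 3.69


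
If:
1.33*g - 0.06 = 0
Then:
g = 0.05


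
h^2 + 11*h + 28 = (h + 4)*(h + 7)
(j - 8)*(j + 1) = j^2 - 7*j - 8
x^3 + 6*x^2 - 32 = (x - 2)*(x + 4)^2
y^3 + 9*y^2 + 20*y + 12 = (y + 1)*(y + 2)*(y + 6)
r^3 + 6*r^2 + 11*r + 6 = (r + 1)*(r + 2)*(r + 3)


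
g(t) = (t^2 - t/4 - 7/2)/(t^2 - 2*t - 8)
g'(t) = (2 - 2*t)*(t^2 - t/4 - 7/2)/(t^2 - 2*t - 8)^2 + (2*t - 1/4)/(t^2 - 2*t - 8) = (-7*t^2 - 36*t - 20)/(4*(t^4 - 4*t^3 - 12*t^2 + 32*t + 64))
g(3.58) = -3.59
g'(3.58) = -10.86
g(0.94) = 0.32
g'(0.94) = -0.19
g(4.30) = 7.36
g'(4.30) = -21.29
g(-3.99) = 0.84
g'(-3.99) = 0.01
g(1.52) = 0.18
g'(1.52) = -0.30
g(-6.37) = 0.85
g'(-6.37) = -0.01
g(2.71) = -0.52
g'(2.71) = -1.14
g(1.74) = 0.11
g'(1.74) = -0.36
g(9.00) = 1.37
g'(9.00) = -0.08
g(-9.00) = 0.88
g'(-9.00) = -0.00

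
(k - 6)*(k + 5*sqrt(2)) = k^2 - 6*k + 5*sqrt(2)*k - 30*sqrt(2)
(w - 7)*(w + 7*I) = w^2 - 7*w + 7*I*w - 49*I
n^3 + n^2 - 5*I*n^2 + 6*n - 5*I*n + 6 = (n + 1)*(n - 6*I)*(n + I)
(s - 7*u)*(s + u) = s^2 - 6*s*u - 7*u^2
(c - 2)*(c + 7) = c^2 + 5*c - 14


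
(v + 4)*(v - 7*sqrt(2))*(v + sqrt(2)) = v^3 - 6*sqrt(2)*v^2 + 4*v^2 - 24*sqrt(2)*v - 14*v - 56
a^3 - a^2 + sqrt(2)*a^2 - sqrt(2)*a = a*(a - 1)*(a + sqrt(2))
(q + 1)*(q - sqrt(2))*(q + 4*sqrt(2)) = q^3 + q^2 + 3*sqrt(2)*q^2 - 8*q + 3*sqrt(2)*q - 8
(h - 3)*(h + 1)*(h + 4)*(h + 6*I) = h^4 + 2*h^3 + 6*I*h^3 - 11*h^2 + 12*I*h^2 - 12*h - 66*I*h - 72*I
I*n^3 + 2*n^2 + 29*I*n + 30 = (n - 6*I)*(n + 5*I)*(I*n + 1)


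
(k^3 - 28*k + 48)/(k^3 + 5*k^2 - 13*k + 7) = (k^3 - 28*k + 48)/(k^3 + 5*k^2 - 13*k + 7)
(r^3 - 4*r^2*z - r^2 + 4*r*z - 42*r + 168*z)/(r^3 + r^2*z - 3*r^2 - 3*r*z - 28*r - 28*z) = (r^2 - 4*r*z + 6*r - 24*z)/(r^2 + r*z + 4*r + 4*z)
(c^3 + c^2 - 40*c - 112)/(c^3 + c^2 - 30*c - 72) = (c^2 - 3*c - 28)/(c^2 - 3*c - 18)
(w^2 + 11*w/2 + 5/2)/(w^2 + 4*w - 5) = (w + 1/2)/(w - 1)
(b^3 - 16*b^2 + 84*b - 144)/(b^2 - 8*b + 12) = (b^2 - 10*b + 24)/(b - 2)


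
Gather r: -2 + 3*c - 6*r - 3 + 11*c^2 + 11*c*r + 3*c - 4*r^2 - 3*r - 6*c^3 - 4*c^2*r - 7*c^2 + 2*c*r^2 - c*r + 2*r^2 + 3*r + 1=-6*c^3 + 4*c^2 + 6*c + r^2*(2*c - 2) + r*(-4*c^2 + 10*c - 6) - 4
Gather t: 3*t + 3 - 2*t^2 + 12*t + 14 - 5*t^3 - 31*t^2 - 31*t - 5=-5*t^3 - 33*t^2 - 16*t + 12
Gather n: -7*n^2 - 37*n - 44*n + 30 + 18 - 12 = -7*n^2 - 81*n + 36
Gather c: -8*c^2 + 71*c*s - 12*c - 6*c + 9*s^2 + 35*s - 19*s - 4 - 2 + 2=-8*c^2 + c*(71*s - 18) + 9*s^2 + 16*s - 4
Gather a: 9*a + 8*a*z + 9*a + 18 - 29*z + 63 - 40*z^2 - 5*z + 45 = a*(8*z + 18) - 40*z^2 - 34*z + 126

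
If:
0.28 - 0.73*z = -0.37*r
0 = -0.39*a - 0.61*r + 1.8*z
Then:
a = 1.52945252945253*z + 1.18364518364518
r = 1.97297297297297*z - 0.756756756756757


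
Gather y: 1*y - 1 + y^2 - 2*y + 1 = y^2 - y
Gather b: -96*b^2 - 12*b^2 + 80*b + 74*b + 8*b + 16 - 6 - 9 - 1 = -108*b^2 + 162*b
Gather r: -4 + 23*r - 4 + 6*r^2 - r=6*r^2 + 22*r - 8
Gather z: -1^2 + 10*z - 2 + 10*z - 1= 20*z - 4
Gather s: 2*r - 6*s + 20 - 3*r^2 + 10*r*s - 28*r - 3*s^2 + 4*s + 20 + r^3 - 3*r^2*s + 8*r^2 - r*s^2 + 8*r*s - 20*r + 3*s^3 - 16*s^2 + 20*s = r^3 + 5*r^2 - 46*r + 3*s^3 + s^2*(-r - 19) + s*(-3*r^2 + 18*r + 18) + 40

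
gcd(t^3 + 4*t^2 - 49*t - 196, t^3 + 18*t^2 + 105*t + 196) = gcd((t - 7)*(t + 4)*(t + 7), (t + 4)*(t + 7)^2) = t^2 + 11*t + 28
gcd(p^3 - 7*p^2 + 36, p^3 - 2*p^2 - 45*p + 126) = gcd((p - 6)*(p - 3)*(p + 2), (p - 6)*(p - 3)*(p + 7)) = p^2 - 9*p + 18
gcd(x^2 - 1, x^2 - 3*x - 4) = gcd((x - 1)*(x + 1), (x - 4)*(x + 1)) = x + 1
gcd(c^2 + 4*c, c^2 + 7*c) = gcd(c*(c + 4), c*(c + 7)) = c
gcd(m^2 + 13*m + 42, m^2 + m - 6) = 1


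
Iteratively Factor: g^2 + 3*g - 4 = (g + 4)*(g - 1)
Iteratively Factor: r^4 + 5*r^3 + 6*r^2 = (r + 3)*(r^3 + 2*r^2) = (r + 2)*(r + 3)*(r^2) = r*(r + 2)*(r + 3)*(r)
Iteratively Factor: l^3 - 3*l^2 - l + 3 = (l - 3)*(l^2 - 1) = (l - 3)*(l + 1)*(l - 1)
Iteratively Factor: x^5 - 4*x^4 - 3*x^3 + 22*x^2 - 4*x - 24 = (x + 1)*(x^4 - 5*x^3 + 2*x^2 + 20*x - 24) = (x + 1)*(x + 2)*(x^3 - 7*x^2 + 16*x - 12) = (x - 3)*(x + 1)*(x + 2)*(x^2 - 4*x + 4) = (x - 3)*(x - 2)*(x + 1)*(x + 2)*(x - 2)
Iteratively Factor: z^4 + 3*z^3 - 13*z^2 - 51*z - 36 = (z + 1)*(z^3 + 2*z^2 - 15*z - 36) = (z - 4)*(z + 1)*(z^2 + 6*z + 9) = (z - 4)*(z + 1)*(z + 3)*(z + 3)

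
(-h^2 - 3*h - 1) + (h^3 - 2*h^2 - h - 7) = h^3 - 3*h^2 - 4*h - 8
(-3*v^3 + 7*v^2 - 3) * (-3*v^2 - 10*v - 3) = 9*v^5 + 9*v^4 - 61*v^3 - 12*v^2 + 30*v + 9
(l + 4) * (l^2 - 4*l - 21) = l^3 - 37*l - 84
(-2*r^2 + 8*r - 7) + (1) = -2*r^2 + 8*r - 6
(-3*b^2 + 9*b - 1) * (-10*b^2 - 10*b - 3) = 30*b^4 - 60*b^3 - 71*b^2 - 17*b + 3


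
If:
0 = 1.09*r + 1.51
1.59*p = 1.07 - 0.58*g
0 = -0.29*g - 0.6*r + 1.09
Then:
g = 6.62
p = -1.74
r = -1.39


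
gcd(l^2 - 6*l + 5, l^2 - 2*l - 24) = 1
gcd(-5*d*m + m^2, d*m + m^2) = m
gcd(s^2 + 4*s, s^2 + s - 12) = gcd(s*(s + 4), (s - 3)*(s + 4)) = s + 4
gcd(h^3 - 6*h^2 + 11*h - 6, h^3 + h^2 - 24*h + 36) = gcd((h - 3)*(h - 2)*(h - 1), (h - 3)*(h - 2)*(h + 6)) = h^2 - 5*h + 6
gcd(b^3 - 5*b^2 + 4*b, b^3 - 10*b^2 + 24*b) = b^2 - 4*b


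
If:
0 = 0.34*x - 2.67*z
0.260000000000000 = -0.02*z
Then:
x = -102.09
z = -13.00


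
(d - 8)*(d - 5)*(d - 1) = d^3 - 14*d^2 + 53*d - 40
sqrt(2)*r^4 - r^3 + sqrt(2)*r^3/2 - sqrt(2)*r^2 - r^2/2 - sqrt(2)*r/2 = r*(r + 1/2)*(r - sqrt(2))*(sqrt(2)*r + 1)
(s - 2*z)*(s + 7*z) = s^2 + 5*s*z - 14*z^2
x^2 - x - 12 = (x - 4)*(x + 3)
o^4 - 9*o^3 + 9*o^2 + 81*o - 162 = (o - 6)*(o - 3)^2*(o + 3)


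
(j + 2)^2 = j^2 + 4*j + 4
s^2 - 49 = (s - 7)*(s + 7)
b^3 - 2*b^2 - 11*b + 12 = (b - 4)*(b - 1)*(b + 3)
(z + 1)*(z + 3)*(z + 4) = z^3 + 8*z^2 + 19*z + 12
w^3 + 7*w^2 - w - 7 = (w - 1)*(w + 1)*(w + 7)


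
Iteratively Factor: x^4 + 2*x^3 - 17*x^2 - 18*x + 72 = (x + 3)*(x^3 - x^2 - 14*x + 24) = (x - 3)*(x + 3)*(x^2 + 2*x - 8) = (x - 3)*(x + 3)*(x + 4)*(x - 2)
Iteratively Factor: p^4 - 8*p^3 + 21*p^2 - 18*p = (p - 3)*(p^3 - 5*p^2 + 6*p) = (p - 3)*(p - 2)*(p^2 - 3*p) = (p - 3)^2*(p - 2)*(p)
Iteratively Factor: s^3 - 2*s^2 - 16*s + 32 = (s - 2)*(s^2 - 16) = (s - 4)*(s - 2)*(s + 4)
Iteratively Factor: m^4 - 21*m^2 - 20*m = (m - 5)*(m^3 + 5*m^2 + 4*m) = (m - 5)*(m + 4)*(m^2 + m) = m*(m - 5)*(m + 4)*(m + 1)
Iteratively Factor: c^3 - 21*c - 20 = (c + 1)*(c^2 - c - 20) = (c - 5)*(c + 1)*(c + 4)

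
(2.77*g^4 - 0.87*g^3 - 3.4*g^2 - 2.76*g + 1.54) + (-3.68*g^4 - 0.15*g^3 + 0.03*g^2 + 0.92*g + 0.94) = -0.91*g^4 - 1.02*g^3 - 3.37*g^2 - 1.84*g + 2.48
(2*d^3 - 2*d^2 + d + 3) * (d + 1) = 2*d^4 - d^2 + 4*d + 3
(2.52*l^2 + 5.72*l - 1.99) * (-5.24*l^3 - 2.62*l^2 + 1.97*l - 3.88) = -13.2048*l^5 - 36.5752*l^4 + 0.4056*l^3 + 6.7046*l^2 - 26.1139*l + 7.7212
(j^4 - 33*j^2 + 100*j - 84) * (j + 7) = j^5 + 7*j^4 - 33*j^3 - 131*j^2 + 616*j - 588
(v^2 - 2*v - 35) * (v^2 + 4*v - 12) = v^4 + 2*v^3 - 55*v^2 - 116*v + 420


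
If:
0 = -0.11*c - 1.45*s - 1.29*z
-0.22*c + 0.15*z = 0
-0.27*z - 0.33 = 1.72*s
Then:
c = 0.17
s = -0.23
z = 0.24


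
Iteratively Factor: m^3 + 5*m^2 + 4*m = (m)*(m^2 + 5*m + 4) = m*(m + 4)*(m + 1)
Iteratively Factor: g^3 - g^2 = (g)*(g^2 - g) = g*(g - 1)*(g)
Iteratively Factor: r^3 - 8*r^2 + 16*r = (r)*(r^2 - 8*r + 16) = r*(r - 4)*(r - 4)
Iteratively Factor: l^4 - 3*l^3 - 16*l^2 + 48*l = (l + 4)*(l^3 - 7*l^2 + 12*l) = l*(l + 4)*(l^2 - 7*l + 12) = l*(l - 4)*(l + 4)*(l - 3)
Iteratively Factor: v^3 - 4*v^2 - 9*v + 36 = (v - 3)*(v^2 - v - 12) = (v - 4)*(v - 3)*(v + 3)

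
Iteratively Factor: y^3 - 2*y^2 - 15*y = (y - 5)*(y^2 + 3*y) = (y - 5)*(y + 3)*(y)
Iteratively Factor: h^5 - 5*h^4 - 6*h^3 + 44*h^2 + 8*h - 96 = (h - 3)*(h^4 - 2*h^3 - 12*h^2 + 8*h + 32) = (h - 3)*(h + 2)*(h^3 - 4*h^2 - 4*h + 16) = (h - 4)*(h - 3)*(h + 2)*(h^2 - 4) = (h - 4)*(h - 3)*(h + 2)^2*(h - 2)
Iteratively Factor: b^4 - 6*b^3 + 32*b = (b - 4)*(b^3 - 2*b^2 - 8*b) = (b - 4)*(b + 2)*(b^2 - 4*b) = (b - 4)^2*(b + 2)*(b)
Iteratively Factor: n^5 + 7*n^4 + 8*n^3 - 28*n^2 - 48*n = (n + 2)*(n^4 + 5*n^3 - 2*n^2 - 24*n) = (n - 2)*(n + 2)*(n^3 + 7*n^2 + 12*n) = (n - 2)*(n + 2)*(n + 3)*(n^2 + 4*n) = (n - 2)*(n + 2)*(n + 3)*(n + 4)*(n)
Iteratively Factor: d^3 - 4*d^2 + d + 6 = (d - 2)*(d^2 - 2*d - 3) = (d - 3)*(d - 2)*(d + 1)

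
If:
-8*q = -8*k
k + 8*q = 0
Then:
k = 0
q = 0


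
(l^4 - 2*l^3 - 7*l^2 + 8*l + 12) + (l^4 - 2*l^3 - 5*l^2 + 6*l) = 2*l^4 - 4*l^3 - 12*l^2 + 14*l + 12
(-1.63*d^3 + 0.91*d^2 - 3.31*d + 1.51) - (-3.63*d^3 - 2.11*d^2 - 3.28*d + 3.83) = 2.0*d^3 + 3.02*d^2 - 0.0300000000000002*d - 2.32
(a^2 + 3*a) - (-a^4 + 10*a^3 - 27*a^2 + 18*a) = a^4 - 10*a^3 + 28*a^2 - 15*a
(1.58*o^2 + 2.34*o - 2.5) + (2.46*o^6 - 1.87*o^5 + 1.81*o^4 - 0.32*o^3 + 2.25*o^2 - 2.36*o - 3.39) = 2.46*o^6 - 1.87*o^5 + 1.81*o^4 - 0.32*o^3 + 3.83*o^2 - 0.02*o - 5.89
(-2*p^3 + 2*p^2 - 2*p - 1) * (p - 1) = -2*p^4 + 4*p^3 - 4*p^2 + p + 1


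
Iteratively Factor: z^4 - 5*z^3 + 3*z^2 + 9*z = (z)*(z^3 - 5*z^2 + 3*z + 9) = z*(z - 3)*(z^2 - 2*z - 3) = z*(z - 3)^2*(z + 1)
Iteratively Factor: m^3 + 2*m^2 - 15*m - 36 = (m + 3)*(m^2 - m - 12) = (m + 3)^2*(m - 4)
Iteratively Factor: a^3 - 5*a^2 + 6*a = (a - 3)*(a^2 - 2*a) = (a - 3)*(a - 2)*(a)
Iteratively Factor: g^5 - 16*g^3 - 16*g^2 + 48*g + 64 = (g - 2)*(g^4 + 2*g^3 - 12*g^2 - 40*g - 32) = (g - 2)*(g + 2)*(g^3 - 12*g - 16) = (g - 4)*(g - 2)*(g + 2)*(g^2 + 4*g + 4) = (g - 4)*(g - 2)*(g + 2)^2*(g + 2)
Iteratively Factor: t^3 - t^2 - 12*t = (t + 3)*(t^2 - 4*t) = (t - 4)*(t + 3)*(t)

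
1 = 1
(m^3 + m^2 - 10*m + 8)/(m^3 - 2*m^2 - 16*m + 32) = (m - 1)/(m - 4)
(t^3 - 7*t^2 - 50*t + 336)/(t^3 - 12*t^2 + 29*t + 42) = (t^2 - t - 56)/(t^2 - 6*t - 7)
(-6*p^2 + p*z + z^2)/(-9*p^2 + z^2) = (-2*p + z)/(-3*p + z)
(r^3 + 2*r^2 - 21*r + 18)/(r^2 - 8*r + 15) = (r^2 + 5*r - 6)/(r - 5)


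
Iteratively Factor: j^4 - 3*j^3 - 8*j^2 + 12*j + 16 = (j + 2)*(j^3 - 5*j^2 + 2*j + 8) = (j + 1)*(j + 2)*(j^2 - 6*j + 8) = (j - 4)*(j + 1)*(j + 2)*(j - 2)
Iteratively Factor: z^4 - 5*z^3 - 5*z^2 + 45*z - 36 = (z - 1)*(z^3 - 4*z^2 - 9*z + 36) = (z - 4)*(z - 1)*(z^2 - 9) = (z - 4)*(z - 3)*(z - 1)*(z + 3)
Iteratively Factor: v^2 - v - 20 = (v + 4)*(v - 5)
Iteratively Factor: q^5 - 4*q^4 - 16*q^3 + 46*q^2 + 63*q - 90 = (q - 3)*(q^4 - q^3 - 19*q^2 - 11*q + 30) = (q - 3)*(q + 3)*(q^3 - 4*q^2 - 7*q + 10) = (q - 3)*(q + 2)*(q + 3)*(q^2 - 6*q + 5) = (q - 5)*(q - 3)*(q + 2)*(q + 3)*(q - 1)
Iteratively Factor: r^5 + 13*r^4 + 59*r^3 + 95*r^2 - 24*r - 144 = (r + 4)*(r^4 + 9*r^3 + 23*r^2 + 3*r - 36) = (r + 3)*(r + 4)*(r^3 + 6*r^2 + 5*r - 12) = (r + 3)*(r + 4)^2*(r^2 + 2*r - 3) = (r + 3)^2*(r + 4)^2*(r - 1)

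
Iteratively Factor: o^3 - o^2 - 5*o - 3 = (o + 1)*(o^2 - 2*o - 3) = (o + 1)^2*(o - 3)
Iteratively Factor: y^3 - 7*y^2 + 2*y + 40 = (y - 4)*(y^2 - 3*y - 10) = (y - 4)*(y + 2)*(y - 5)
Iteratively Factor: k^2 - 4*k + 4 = (k - 2)*(k - 2)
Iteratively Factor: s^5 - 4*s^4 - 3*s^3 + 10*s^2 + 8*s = (s + 1)*(s^4 - 5*s^3 + 2*s^2 + 8*s) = (s + 1)^2*(s^3 - 6*s^2 + 8*s) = (s - 2)*(s + 1)^2*(s^2 - 4*s) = (s - 4)*(s - 2)*(s + 1)^2*(s)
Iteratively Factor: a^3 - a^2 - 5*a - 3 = (a + 1)*(a^2 - 2*a - 3) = (a - 3)*(a + 1)*(a + 1)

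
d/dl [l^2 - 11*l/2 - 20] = 2*l - 11/2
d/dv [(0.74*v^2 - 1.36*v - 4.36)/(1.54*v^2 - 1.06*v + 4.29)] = (1.31*v^2 + 19.778*v - 10.456)/(2.3716*v^4 - 3.2648*v^3 + 14.3368*v^2 - 9.0948*v + 18.4041)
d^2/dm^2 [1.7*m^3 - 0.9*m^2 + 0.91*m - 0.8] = 10.2*m - 1.8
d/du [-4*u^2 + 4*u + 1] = 4 - 8*u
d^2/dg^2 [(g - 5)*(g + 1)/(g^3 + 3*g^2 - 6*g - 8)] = 2*(g^3 - 15*g^2 - 6*g - 44)/(g^6 + 6*g^5 - 12*g^4 - 88*g^3 + 96*g^2 + 384*g - 512)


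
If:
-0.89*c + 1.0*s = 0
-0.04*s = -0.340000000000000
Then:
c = 9.55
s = 8.50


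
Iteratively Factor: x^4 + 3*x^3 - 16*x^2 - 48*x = (x + 4)*(x^3 - x^2 - 12*x) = (x - 4)*(x + 4)*(x^2 + 3*x) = x*(x - 4)*(x + 4)*(x + 3)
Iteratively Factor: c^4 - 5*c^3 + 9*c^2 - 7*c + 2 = (c - 2)*(c^3 - 3*c^2 + 3*c - 1) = (c - 2)*(c - 1)*(c^2 - 2*c + 1) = (c - 2)*(c - 1)^2*(c - 1)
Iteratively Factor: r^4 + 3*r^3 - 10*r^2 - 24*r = (r + 4)*(r^3 - r^2 - 6*r) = r*(r + 4)*(r^2 - r - 6) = r*(r - 3)*(r + 4)*(r + 2)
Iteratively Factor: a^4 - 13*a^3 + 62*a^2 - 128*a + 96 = (a - 4)*(a^3 - 9*a^2 + 26*a - 24) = (a - 4)*(a - 2)*(a^2 - 7*a + 12) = (a - 4)*(a - 3)*(a - 2)*(a - 4)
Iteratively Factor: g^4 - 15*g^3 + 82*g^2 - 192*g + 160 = (g - 5)*(g^3 - 10*g^2 + 32*g - 32) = (g - 5)*(g - 4)*(g^2 - 6*g + 8) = (g - 5)*(g - 4)*(g - 2)*(g - 4)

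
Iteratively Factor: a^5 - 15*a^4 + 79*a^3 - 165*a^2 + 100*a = (a - 1)*(a^4 - 14*a^3 + 65*a^2 - 100*a) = (a - 4)*(a - 1)*(a^3 - 10*a^2 + 25*a) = (a - 5)*(a - 4)*(a - 1)*(a^2 - 5*a) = (a - 5)^2*(a - 4)*(a - 1)*(a)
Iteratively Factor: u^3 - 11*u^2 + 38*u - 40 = (u - 5)*(u^2 - 6*u + 8) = (u - 5)*(u - 2)*(u - 4)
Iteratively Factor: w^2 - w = (w)*(w - 1)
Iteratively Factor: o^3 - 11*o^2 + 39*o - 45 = (o - 3)*(o^2 - 8*o + 15) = (o - 5)*(o - 3)*(o - 3)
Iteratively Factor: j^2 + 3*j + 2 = (j + 1)*(j + 2)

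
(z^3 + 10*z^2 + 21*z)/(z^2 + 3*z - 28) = z*(z + 3)/(z - 4)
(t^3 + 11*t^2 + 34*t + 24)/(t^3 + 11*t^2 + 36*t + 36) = (t^2 + 5*t + 4)/(t^2 + 5*t + 6)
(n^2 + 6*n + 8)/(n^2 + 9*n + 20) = (n + 2)/(n + 5)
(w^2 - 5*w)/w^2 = (w - 5)/w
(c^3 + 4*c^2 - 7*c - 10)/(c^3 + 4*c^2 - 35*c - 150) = (c^2 - c - 2)/(c^2 - c - 30)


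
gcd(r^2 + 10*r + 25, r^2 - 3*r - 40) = r + 5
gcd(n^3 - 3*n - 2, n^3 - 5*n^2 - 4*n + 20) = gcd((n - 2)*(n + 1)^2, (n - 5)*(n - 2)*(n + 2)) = n - 2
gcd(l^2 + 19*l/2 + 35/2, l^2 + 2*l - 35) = l + 7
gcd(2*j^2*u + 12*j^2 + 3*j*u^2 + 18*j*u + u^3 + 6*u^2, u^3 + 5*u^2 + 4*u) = 1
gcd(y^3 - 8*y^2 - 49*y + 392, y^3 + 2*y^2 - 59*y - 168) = y^2 - y - 56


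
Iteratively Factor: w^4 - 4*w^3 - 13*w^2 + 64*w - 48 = (w - 3)*(w^3 - w^2 - 16*w + 16) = (w - 3)*(w + 4)*(w^2 - 5*w + 4) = (w - 4)*(w - 3)*(w + 4)*(w - 1)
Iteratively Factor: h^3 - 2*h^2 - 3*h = (h)*(h^2 - 2*h - 3) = h*(h + 1)*(h - 3)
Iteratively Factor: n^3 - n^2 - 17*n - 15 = (n + 3)*(n^2 - 4*n - 5) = (n + 1)*(n + 3)*(n - 5)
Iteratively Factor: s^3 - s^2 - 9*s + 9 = (s - 1)*(s^2 - 9) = (s - 3)*(s - 1)*(s + 3)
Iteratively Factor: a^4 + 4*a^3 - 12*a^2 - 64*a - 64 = (a - 4)*(a^3 + 8*a^2 + 20*a + 16) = (a - 4)*(a + 2)*(a^2 + 6*a + 8) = (a - 4)*(a + 2)^2*(a + 4)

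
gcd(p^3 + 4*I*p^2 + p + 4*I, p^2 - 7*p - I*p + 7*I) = p - I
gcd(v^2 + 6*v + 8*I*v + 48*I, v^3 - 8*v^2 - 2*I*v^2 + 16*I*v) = 1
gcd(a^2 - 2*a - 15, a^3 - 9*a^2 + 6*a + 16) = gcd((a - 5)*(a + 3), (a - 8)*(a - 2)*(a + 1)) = 1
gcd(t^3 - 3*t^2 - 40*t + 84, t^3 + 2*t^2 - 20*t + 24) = t^2 + 4*t - 12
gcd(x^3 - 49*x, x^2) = x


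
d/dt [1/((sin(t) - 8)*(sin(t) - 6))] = 2*(7 - sin(t))*cos(t)/((sin(t) - 8)^2*(sin(t) - 6)^2)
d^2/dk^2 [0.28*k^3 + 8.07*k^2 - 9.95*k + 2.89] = 1.68*k + 16.14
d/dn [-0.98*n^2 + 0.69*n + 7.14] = 0.69 - 1.96*n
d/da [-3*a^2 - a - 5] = -6*a - 1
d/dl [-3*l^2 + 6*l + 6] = 6 - 6*l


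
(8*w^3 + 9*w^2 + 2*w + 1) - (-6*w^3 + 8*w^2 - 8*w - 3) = 14*w^3 + w^2 + 10*w + 4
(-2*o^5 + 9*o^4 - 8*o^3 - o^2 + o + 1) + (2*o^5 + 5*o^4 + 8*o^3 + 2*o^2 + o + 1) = 14*o^4 + o^2 + 2*o + 2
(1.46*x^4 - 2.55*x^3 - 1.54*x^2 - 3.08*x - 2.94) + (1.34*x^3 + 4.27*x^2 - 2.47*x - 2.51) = 1.46*x^4 - 1.21*x^3 + 2.73*x^2 - 5.55*x - 5.45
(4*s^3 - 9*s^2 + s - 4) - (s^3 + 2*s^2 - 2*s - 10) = 3*s^3 - 11*s^2 + 3*s + 6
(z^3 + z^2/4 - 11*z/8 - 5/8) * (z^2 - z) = z^5 - 3*z^4/4 - 13*z^3/8 + 3*z^2/4 + 5*z/8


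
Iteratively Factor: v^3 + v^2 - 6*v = (v)*(v^2 + v - 6) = v*(v + 3)*(v - 2)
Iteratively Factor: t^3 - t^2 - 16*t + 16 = (t + 4)*(t^2 - 5*t + 4) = (t - 1)*(t + 4)*(t - 4)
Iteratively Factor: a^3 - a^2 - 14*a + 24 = (a - 3)*(a^2 + 2*a - 8) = (a - 3)*(a - 2)*(a + 4)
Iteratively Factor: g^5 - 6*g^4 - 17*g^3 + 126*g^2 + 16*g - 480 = (g - 4)*(g^4 - 2*g^3 - 25*g^2 + 26*g + 120) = (g - 4)*(g + 4)*(g^3 - 6*g^2 - g + 30) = (g - 5)*(g - 4)*(g + 4)*(g^2 - g - 6) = (g - 5)*(g - 4)*(g - 3)*(g + 4)*(g + 2)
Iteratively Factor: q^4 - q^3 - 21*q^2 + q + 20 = (q - 1)*(q^3 - 21*q - 20) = (q - 1)*(q + 4)*(q^2 - 4*q - 5) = (q - 1)*(q + 1)*(q + 4)*(q - 5)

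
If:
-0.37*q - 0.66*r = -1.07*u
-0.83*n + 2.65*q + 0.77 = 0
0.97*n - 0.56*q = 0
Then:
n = -0.20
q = -0.35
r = 1.62121212121212*u + 0.198849155466907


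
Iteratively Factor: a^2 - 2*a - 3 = (a + 1)*(a - 3)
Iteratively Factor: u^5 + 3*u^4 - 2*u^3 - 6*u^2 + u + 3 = (u - 1)*(u^4 + 4*u^3 + 2*u^2 - 4*u - 3) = (u - 1)*(u + 1)*(u^3 + 3*u^2 - u - 3) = (u - 1)*(u + 1)*(u + 3)*(u^2 - 1) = (u - 1)*(u + 1)^2*(u + 3)*(u - 1)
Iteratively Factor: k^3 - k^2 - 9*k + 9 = (k - 3)*(k^2 + 2*k - 3) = (k - 3)*(k + 3)*(k - 1)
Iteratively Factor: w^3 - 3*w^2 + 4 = (w + 1)*(w^2 - 4*w + 4) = (w - 2)*(w + 1)*(w - 2)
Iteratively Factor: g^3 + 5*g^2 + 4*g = (g + 4)*(g^2 + g) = g*(g + 4)*(g + 1)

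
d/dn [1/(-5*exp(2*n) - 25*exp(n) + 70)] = (2*exp(n) + 5)*exp(n)/(5*(exp(2*n) + 5*exp(n) - 14)^2)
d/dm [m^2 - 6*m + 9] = 2*m - 6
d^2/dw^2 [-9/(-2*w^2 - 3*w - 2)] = 18*(-4*w^2 - 6*w + (4*w + 3)^2 - 4)/(2*w^2 + 3*w + 2)^3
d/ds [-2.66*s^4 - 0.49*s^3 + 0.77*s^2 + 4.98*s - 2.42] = -10.64*s^3 - 1.47*s^2 + 1.54*s + 4.98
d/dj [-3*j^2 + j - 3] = 1 - 6*j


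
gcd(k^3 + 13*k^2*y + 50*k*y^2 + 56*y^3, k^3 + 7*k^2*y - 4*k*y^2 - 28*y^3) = k^2 + 9*k*y + 14*y^2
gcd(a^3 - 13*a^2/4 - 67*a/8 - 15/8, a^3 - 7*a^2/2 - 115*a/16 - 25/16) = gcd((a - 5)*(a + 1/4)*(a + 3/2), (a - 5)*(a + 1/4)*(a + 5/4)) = a^2 - 19*a/4 - 5/4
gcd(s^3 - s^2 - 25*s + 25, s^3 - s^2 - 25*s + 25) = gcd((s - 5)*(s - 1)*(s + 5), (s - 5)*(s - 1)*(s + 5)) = s^3 - s^2 - 25*s + 25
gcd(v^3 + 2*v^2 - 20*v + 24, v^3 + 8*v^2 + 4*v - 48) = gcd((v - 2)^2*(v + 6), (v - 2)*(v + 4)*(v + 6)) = v^2 + 4*v - 12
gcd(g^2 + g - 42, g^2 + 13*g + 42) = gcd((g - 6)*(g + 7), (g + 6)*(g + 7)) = g + 7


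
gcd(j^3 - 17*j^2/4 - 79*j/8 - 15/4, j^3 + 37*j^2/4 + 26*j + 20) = j + 5/4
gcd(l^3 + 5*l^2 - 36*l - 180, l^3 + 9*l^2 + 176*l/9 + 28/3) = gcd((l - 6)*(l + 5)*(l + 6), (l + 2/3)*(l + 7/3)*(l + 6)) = l + 6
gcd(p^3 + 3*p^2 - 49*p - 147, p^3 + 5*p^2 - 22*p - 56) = p + 7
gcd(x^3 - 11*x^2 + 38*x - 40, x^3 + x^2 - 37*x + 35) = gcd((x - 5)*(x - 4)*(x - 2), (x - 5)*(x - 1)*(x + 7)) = x - 5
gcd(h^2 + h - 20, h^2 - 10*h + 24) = h - 4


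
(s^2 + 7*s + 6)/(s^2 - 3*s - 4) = (s + 6)/(s - 4)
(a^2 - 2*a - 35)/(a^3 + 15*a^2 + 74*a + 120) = (a - 7)/(a^2 + 10*a + 24)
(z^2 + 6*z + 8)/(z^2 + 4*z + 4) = (z + 4)/(z + 2)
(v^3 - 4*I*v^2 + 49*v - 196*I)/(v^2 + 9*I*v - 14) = (v^2 - 11*I*v - 28)/(v + 2*I)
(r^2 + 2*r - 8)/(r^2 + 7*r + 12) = (r - 2)/(r + 3)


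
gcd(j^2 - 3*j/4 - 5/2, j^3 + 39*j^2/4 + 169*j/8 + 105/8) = j + 5/4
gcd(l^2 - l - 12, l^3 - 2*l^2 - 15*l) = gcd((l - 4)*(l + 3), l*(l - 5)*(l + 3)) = l + 3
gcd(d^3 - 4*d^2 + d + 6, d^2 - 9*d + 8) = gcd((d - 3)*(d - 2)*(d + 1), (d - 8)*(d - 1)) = 1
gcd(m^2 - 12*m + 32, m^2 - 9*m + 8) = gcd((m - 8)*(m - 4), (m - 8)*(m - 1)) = m - 8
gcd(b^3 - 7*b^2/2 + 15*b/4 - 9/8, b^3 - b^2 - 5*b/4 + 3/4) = b^2 - 2*b + 3/4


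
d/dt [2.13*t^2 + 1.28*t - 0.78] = 4.26*t + 1.28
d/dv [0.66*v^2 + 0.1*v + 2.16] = 1.32*v + 0.1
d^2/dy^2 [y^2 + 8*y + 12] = 2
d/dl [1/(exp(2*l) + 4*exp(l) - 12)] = 2*(-exp(l) - 2)*exp(l)/(exp(2*l) + 4*exp(l) - 12)^2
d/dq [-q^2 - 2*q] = -2*q - 2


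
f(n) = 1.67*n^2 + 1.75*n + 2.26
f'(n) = 3.34*n + 1.75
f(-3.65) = 18.12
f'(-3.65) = -10.44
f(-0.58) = 1.81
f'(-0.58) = -0.19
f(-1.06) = 2.28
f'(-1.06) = -1.79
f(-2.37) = 7.49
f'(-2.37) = -6.17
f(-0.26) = 1.92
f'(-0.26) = 0.88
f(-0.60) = 1.81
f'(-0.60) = -0.25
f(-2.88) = 11.07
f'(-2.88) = -7.87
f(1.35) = 7.67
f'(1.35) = 6.26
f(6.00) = 72.88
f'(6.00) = 21.79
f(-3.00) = 12.04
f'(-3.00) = -8.27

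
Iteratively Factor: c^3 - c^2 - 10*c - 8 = (c - 4)*(c^2 + 3*c + 2) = (c - 4)*(c + 1)*(c + 2)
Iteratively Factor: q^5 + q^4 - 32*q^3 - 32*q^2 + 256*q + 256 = (q - 4)*(q^4 + 5*q^3 - 12*q^2 - 80*q - 64) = (q - 4)*(q + 4)*(q^3 + q^2 - 16*q - 16) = (q - 4)^2*(q + 4)*(q^2 + 5*q + 4) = (q - 4)^2*(q + 1)*(q + 4)*(q + 4)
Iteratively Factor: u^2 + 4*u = (u)*(u + 4)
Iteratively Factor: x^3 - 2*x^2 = (x - 2)*(x^2) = x*(x - 2)*(x)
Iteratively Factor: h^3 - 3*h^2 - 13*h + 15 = (h - 5)*(h^2 + 2*h - 3) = (h - 5)*(h + 3)*(h - 1)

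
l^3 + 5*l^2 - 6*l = l*(l - 1)*(l + 6)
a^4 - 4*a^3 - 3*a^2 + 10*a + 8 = (a - 4)*(a - 2)*(a + 1)^2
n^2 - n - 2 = (n - 2)*(n + 1)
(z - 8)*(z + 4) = z^2 - 4*z - 32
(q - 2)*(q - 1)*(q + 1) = q^3 - 2*q^2 - q + 2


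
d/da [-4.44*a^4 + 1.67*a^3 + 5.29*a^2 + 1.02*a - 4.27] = -17.76*a^3 + 5.01*a^2 + 10.58*a + 1.02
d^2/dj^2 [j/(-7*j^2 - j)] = -98/(343*j^3 + 147*j^2 + 21*j + 1)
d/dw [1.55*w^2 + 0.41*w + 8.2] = 3.1*w + 0.41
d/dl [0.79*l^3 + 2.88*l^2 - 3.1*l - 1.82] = 2.37*l^2 + 5.76*l - 3.1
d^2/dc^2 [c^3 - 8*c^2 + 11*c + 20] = 6*c - 16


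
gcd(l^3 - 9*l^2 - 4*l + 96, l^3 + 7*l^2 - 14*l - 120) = l - 4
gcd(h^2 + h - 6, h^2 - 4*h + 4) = h - 2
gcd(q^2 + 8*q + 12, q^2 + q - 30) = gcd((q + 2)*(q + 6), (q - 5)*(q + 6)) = q + 6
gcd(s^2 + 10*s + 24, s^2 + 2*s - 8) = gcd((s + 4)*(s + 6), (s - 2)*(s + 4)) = s + 4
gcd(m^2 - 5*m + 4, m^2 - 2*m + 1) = m - 1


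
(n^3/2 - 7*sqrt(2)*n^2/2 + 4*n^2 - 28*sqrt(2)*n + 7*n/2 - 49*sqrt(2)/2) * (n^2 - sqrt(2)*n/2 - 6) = n^5/2 - 15*sqrt(2)*n^4/4 + 4*n^4 - 30*sqrt(2)*n^3 + 4*n^3 - 21*sqrt(2)*n^2/4 + 4*n^2 + 7*n/2 + 168*sqrt(2)*n + 147*sqrt(2)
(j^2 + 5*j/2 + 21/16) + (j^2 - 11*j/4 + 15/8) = 2*j^2 - j/4 + 51/16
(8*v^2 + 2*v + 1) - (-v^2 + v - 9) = 9*v^2 + v + 10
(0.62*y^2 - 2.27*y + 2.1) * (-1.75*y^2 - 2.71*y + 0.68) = -1.085*y^4 + 2.2923*y^3 + 2.8983*y^2 - 7.2346*y + 1.428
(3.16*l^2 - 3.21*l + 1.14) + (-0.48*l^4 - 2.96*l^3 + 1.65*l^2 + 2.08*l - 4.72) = -0.48*l^4 - 2.96*l^3 + 4.81*l^2 - 1.13*l - 3.58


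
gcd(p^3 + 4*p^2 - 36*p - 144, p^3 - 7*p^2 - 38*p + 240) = p + 6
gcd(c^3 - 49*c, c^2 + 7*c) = c^2 + 7*c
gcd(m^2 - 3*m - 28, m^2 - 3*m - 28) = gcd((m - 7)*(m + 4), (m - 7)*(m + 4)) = m^2 - 3*m - 28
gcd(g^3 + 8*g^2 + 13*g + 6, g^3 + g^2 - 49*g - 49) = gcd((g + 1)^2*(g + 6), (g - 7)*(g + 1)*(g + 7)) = g + 1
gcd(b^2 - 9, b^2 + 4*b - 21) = b - 3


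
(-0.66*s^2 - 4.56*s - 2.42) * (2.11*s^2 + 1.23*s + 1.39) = -1.3926*s^4 - 10.4334*s^3 - 11.6324*s^2 - 9.315*s - 3.3638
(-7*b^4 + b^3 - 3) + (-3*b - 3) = -7*b^4 + b^3 - 3*b - 6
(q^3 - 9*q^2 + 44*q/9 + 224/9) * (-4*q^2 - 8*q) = -4*q^5 + 28*q^4 + 472*q^3/9 - 416*q^2/3 - 1792*q/9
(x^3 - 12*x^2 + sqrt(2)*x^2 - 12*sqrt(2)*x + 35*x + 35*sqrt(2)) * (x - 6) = x^4 - 18*x^3 + sqrt(2)*x^3 - 18*sqrt(2)*x^2 + 107*x^2 - 210*x + 107*sqrt(2)*x - 210*sqrt(2)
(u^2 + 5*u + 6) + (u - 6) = u^2 + 6*u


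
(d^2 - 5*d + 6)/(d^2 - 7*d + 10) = (d - 3)/(d - 5)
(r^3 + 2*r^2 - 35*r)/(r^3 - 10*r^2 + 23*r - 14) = r*(r^2 + 2*r - 35)/(r^3 - 10*r^2 + 23*r - 14)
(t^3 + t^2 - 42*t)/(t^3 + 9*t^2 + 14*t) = (t - 6)/(t + 2)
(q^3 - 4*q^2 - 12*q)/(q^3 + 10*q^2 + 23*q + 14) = q*(q - 6)/(q^2 + 8*q + 7)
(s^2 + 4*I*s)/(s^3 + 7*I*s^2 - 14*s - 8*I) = s/(s^2 + 3*I*s - 2)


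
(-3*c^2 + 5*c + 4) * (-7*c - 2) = 21*c^3 - 29*c^2 - 38*c - 8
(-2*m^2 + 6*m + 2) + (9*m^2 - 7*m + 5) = 7*m^2 - m + 7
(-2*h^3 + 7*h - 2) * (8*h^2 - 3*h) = -16*h^5 + 6*h^4 + 56*h^3 - 37*h^2 + 6*h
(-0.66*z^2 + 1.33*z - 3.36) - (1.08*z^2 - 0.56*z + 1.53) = -1.74*z^2 + 1.89*z - 4.89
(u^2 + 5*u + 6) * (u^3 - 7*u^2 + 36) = u^5 - 2*u^4 - 29*u^3 - 6*u^2 + 180*u + 216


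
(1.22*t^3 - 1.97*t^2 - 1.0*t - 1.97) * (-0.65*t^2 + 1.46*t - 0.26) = -0.793*t^5 + 3.0617*t^4 - 2.5434*t^3 + 0.3327*t^2 - 2.6162*t + 0.5122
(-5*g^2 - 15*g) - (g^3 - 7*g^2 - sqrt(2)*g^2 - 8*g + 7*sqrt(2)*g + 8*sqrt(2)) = -g^3 + sqrt(2)*g^2 + 2*g^2 - 7*sqrt(2)*g - 7*g - 8*sqrt(2)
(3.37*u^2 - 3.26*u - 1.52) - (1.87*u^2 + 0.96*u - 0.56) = 1.5*u^2 - 4.22*u - 0.96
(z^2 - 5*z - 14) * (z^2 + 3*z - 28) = z^4 - 2*z^3 - 57*z^2 + 98*z + 392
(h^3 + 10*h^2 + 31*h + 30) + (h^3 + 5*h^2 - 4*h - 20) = 2*h^3 + 15*h^2 + 27*h + 10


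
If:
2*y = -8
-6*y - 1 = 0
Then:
No Solution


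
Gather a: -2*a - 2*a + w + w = -4*a + 2*w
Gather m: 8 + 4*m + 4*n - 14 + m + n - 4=5*m + 5*n - 10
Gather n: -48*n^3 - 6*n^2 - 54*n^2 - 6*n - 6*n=-48*n^3 - 60*n^2 - 12*n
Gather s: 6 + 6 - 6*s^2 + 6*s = -6*s^2 + 6*s + 12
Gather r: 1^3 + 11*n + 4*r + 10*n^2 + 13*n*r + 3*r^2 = 10*n^2 + 11*n + 3*r^2 + r*(13*n + 4) + 1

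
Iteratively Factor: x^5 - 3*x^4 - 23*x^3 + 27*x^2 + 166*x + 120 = (x - 5)*(x^4 + 2*x^3 - 13*x^2 - 38*x - 24) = (x - 5)*(x + 3)*(x^3 - x^2 - 10*x - 8) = (x - 5)*(x + 2)*(x + 3)*(x^2 - 3*x - 4) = (x - 5)*(x - 4)*(x + 2)*(x + 3)*(x + 1)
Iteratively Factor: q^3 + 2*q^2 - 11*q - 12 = (q + 4)*(q^2 - 2*q - 3) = (q + 1)*(q + 4)*(q - 3)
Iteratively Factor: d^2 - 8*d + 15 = (d - 3)*(d - 5)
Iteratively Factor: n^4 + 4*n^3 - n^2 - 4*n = (n + 1)*(n^3 + 3*n^2 - 4*n) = (n - 1)*(n + 1)*(n^2 + 4*n) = (n - 1)*(n + 1)*(n + 4)*(n)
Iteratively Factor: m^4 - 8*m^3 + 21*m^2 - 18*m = (m - 3)*(m^3 - 5*m^2 + 6*m) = (m - 3)^2*(m^2 - 2*m) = m*(m - 3)^2*(m - 2)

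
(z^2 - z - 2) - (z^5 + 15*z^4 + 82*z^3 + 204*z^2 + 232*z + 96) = -z^5 - 15*z^4 - 82*z^3 - 203*z^2 - 233*z - 98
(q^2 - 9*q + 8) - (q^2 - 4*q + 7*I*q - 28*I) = -5*q - 7*I*q + 8 + 28*I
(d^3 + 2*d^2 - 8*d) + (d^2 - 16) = d^3 + 3*d^2 - 8*d - 16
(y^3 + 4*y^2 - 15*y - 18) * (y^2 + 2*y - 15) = y^5 + 6*y^4 - 22*y^3 - 108*y^2 + 189*y + 270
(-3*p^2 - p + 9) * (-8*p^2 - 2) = 24*p^4 + 8*p^3 - 66*p^2 + 2*p - 18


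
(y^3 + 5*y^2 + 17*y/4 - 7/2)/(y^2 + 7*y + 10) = (y^2 + 3*y - 7/4)/(y + 5)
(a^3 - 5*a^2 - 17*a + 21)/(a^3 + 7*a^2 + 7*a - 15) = (a - 7)/(a + 5)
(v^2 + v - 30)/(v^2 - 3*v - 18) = (-v^2 - v + 30)/(-v^2 + 3*v + 18)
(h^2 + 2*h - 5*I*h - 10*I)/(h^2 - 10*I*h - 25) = (h + 2)/(h - 5*I)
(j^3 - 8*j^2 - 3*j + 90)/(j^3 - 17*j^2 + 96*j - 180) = (j + 3)/(j - 6)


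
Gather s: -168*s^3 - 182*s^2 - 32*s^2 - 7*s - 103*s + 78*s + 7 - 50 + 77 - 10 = -168*s^3 - 214*s^2 - 32*s + 24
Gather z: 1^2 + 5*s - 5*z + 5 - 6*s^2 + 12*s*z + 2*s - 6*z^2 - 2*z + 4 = -6*s^2 + 7*s - 6*z^2 + z*(12*s - 7) + 10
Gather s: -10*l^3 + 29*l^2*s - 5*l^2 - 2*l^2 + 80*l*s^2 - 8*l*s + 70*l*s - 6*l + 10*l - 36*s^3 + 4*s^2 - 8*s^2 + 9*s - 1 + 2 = -10*l^3 - 7*l^2 + 4*l - 36*s^3 + s^2*(80*l - 4) + s*(29*l^2 + 62*l + 9) + 1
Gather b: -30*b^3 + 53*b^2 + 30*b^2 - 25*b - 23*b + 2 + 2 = -30*b^3 + 83*b^2 - 48*b + 4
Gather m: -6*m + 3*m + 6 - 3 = 3 - 3*m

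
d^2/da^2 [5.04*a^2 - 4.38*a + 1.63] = 10.0800000000000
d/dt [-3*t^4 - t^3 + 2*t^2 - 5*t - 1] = -12*t^3 - 3*t^2 + 4*t - 5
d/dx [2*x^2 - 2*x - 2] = 4*x - 2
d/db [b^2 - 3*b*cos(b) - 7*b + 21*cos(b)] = 3*b*sin(b) + 2*b - 21*sin(b) - 3*cos(b) - 7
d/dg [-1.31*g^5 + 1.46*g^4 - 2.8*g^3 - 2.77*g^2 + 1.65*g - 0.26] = -6.55*g^4 + 5.84*g^3 - 8.4*g^2 - 5.54*g + 1.65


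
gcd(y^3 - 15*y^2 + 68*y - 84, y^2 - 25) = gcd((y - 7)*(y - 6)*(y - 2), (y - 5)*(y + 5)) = 1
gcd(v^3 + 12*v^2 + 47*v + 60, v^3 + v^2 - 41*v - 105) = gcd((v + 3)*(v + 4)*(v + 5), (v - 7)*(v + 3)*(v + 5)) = v^2 + 8*v + 15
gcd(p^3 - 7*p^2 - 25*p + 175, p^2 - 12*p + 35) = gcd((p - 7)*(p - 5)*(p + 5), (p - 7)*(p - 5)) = p^2 - 12*p + 35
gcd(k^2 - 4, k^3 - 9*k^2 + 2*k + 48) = k + 2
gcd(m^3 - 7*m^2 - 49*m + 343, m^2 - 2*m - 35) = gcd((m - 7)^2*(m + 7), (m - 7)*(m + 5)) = m - 7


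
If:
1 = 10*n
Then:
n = 1/10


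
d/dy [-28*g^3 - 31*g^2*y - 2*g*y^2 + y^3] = -31*g^2 - 4*g*y + 3*y^2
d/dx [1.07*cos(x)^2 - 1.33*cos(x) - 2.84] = (1.33 - 2.14*cos(x))*sin(x)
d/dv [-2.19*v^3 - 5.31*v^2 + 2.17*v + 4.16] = -6.57*v^2 - 10.62*v + 2.17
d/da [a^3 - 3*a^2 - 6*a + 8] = 3*a^2 - 6*a - 6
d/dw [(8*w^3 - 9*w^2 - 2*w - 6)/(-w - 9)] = (-16*w^3 - 207*w^2 + 162*w + 12)/(w^2 + 18*w + 81)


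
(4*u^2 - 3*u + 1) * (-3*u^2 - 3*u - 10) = -12*u^4 - 3*u^3 - 34*u^2 + 27*u - 10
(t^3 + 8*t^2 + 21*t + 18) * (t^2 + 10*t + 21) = t^5 + 18*t^4 + 122*t^3 + 396*t^2 + 621*t + 378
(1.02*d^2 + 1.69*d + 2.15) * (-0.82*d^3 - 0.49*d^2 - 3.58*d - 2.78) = -0.8364*d^5 - 1.8856*d^4 - 6.2427*d^3 - 9.9393*d^2 - 12.3952*d - 5.977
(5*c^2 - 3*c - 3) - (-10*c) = 5*c^2 + 7*c - 3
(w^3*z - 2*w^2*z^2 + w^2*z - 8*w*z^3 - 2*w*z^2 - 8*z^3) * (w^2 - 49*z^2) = w^5*z - 2*w^4*z^2 + w^4*z - 57*w^3*z^3 - 2*w^3*z^2 + 98*w^2*z^4 - 57*w^2*z^3 + 392*w*z^5 + 98*w*z^4 + 392*z^5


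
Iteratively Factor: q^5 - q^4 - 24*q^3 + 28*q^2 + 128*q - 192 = (q + 4)*(q^4 - 5*q^3 - 4*q^2 + 44*q - 48) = (q - 4)*(q + 4)*(q^3 - q^2 - 8*q + 12) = (q - 4)*(q - 2)*(q + 4)*(q^2 + q - 6) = (q - 4)*(q - 2)^2*(q + 4)*(q + 3)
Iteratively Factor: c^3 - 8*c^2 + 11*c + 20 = (c - 4)*(c^2 - 4*c - 5) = (c - 5)*(c - 4)*(c + 1)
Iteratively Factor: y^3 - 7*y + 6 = (y - 2)*(y^2 + 2*y - 3) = (y - 2)*(y + 3)*(y - 1)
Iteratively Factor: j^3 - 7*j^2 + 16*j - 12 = (j - 3)*(j^2 - 4*j + 4) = (j - 3)*(j - 2)*(j - 2)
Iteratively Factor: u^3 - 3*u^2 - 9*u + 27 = (u + 3)*(u^2 - 6*u + 9) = (u - 3)*(u + 3)*(u - 3)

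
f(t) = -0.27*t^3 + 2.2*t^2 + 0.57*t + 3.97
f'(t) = -0.81*t^2 + 4.4*t + 0.57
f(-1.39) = 8.15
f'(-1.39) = -7.11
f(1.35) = 8.08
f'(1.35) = 5.03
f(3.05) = 18.51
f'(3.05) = 6.45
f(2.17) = 12.81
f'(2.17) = 6.30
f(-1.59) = 9.71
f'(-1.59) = -8.47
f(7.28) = 20.54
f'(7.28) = -10.33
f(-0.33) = 4.03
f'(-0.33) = -0.97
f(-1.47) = 8.74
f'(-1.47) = -7.65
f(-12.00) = 780.49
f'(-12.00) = -168.87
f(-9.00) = 373.87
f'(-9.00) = -104.64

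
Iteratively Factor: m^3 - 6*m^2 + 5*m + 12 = (m + 1)*(m^2 - 7*m + 12) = (m - 4)*(m + 1)*(m - 3)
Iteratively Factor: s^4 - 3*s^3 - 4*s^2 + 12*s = (s + 2)*(s^3 - 5*s^2 + 6*s) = (s - 2)*(s + 2)*(s^2 - 3*s) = s*(s - 2)*(s + 2)*(s - 3)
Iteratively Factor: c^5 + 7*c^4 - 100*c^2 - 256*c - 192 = (c + 2)*(c^4 + 5*c^3 - 10*c^2 - 80*c - 96) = (c + 2)^2*(c^3 + 3*c^2 - 16*c - 48) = (c + 2)^2*(c + 3)*(c^2 - 16) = (c - 4)*(c + 2)^2*(c + 3)*(c + 4)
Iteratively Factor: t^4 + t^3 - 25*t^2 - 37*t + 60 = (t + 3)*(t^3 - 2*t^2 - 19*t + 20) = (t - 1)*(t + 3)*(t^2 - t - 20) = (t - 1)*(t + 3)*(t + 4)*(t - 5)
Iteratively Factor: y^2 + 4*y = (y)*(y + 4)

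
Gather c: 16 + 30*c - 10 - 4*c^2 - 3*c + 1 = -4*c^2 + 27*c + 7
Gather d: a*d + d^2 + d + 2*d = d^2 + d*(a + 3)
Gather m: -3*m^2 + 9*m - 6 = -3*m^2 + 9*m - 6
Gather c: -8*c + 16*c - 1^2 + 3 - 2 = 8*c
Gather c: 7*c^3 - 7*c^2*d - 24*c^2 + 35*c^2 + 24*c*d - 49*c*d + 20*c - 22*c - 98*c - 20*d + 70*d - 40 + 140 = 7*c^3 + c^2*(11 - 7*d) + c*(-25*d - 100) + 50*d + 100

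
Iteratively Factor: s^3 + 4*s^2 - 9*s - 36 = (s - 3)*(s^2 + 7*s + 12) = (s - 3)*(s + 3)*(s + 4)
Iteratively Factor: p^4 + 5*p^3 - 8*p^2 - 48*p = (p + 4)*(p^3 + p^2 - 12*p) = (p + 4)^2*(p^2 - 3*p) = p*(p + 4)^2*(p - 3)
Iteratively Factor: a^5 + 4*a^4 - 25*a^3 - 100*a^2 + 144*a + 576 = (a + 4)*(a^4 - 25*a^2 + 144) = (a + 3)*(a + 4)*(a^3 - 3*a^2 - 16*a + 48) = (a - 3)*(a + 3)*(a + 4)*(a^2 - 16) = (a - 3)*(a + 3)*(a + 4)^2*(a - 4)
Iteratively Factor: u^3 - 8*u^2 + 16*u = (u - 4)*(u^2 - 4*u) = u*(u - 4)*(u - 4)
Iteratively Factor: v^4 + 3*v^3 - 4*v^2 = (v)*(v^3 + 3*v^2 - 4*v) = v^2*(v^2 + 3*v - 4) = v^2*(v + 4)*(v - 1)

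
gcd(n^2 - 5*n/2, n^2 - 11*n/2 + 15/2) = n - 5/2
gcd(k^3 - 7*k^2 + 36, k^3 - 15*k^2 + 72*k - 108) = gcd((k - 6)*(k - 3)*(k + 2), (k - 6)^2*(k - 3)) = k^2 - 9*k + 18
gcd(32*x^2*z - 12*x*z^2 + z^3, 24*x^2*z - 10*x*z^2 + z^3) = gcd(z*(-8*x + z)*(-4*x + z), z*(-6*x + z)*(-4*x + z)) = 4*x*z - z^2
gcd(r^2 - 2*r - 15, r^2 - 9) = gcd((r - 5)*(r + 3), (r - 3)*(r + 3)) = r + 3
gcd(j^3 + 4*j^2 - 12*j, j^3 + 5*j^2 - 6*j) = j^2 + 6*j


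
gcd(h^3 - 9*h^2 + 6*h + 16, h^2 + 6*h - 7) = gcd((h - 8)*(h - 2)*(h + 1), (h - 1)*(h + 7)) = 1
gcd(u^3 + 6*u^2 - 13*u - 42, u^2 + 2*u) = u + 2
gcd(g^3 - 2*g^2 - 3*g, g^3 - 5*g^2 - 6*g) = g^2 + g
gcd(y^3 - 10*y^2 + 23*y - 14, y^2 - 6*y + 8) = y - 2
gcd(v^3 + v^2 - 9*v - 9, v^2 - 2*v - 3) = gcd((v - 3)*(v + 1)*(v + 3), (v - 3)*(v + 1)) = v^2 - 2*v - 3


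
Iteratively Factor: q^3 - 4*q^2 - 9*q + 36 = (q + 3)*(q^2 - 7*q + 12) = (q - 4)*(q + 3)*(q - 3)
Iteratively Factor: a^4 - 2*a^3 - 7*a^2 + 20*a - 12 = (a - 2)*(a^3 - 7*a + 6) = (a - 2)^2*(a^2 + 2*a - 3) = (a - 2)^2*(a + 3)*(a - 1)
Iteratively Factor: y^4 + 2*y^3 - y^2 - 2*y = (y)*(y^3 + 2*y^2 - y - 2) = y*(y + 1)*(y^2 + y - 2) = y*(y + 1)*(y + 2)*(y - 1)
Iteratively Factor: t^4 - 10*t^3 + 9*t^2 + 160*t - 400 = (t - 5)*(t^3 - 5*t^2 - 16*t + 80) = (t - 5)*(t - 4)*(t^2 - t - 20) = (t - 5)^2*(t - 4)*(t + 4)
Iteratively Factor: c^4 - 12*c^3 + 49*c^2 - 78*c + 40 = (c - 2)*(c^3 - 10*c^2 + 29*c - 20) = (c - 4)*(c - 2)*(c^2 - 6*c + 5) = (c - 4)*(c - 2)*(c - 1)*(c - 5)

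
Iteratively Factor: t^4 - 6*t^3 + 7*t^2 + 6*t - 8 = (t - 2)*(t^3 - 4*t^2 - t + 4) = (t - 2)*(t - 1)*(t^2 - 3*t - 4) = (t - 4)*(t - 2)*(t - 1)*(t + 1)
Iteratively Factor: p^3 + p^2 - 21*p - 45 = (p - 5)*(p^2 + 6*p + 9) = (p - 5)*(p + 3)*(p + 3)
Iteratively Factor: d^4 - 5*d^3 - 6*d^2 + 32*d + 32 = (d + 2)*(d^3 - 7*d^2 + 8*d + 16) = (d - 4)*(d + 2)*(d^2 - 3*d - 4) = (d - 4)^2*(d + 2)*(d + 1)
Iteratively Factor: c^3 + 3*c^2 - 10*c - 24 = (c + 2)*(c^2 + c - 12) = (c - 3)*(c + 2)*(c + 4)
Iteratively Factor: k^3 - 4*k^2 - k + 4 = (k + 1)*(k^2 - 5*k + 4) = (k - 1)*(k + 1)*(k - 4)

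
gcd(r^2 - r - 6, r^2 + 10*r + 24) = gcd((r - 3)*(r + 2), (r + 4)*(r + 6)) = 1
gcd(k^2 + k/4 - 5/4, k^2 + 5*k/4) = k + 5/4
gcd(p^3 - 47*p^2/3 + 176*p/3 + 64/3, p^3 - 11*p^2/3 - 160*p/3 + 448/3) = p - 8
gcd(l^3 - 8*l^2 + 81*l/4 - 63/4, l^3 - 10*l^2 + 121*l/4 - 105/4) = l^2 - 5*l + 21/4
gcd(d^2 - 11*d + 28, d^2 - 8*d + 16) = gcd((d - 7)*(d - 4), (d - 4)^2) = d - 4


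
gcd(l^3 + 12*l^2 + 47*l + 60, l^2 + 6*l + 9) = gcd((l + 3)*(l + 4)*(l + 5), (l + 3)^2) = l + 3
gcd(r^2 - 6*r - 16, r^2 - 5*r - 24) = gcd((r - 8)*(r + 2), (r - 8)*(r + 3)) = r - 8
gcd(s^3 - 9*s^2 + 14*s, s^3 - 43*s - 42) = s - 7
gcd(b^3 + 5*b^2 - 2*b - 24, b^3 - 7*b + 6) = b^2 + b - 6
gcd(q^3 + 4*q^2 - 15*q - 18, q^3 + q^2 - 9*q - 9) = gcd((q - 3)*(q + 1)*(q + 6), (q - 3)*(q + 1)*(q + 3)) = q^2 - 2*q - 3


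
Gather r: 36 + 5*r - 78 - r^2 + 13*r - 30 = -r^2 + 18*r - 72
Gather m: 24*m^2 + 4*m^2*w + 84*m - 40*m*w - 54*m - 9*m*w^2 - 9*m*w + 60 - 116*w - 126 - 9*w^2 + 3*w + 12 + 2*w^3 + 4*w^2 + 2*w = m^2*(4*w + 24) + m*(-9*w^2 - 49*w + 30) + 2*w^3 - 5*w^2 - 111*w - 54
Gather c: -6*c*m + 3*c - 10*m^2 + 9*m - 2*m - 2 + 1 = c*(3 - 6*m) - 10*m^2 + 7*m - 1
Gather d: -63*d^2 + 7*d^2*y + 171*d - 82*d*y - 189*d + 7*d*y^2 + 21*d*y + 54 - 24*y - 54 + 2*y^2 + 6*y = d^2*(7*y - 63) + d*(7*y^2 - 61*y - 18) + 2*y^2 - 18*y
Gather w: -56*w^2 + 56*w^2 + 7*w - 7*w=0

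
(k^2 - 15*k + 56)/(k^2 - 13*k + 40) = (k - 7)/(k - 5)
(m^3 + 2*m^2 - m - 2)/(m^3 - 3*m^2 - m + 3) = (m + 2)/(m - 3)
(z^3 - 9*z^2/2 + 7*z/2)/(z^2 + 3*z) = (2*z^2 - 9*z + 7)/(2*(z + 3))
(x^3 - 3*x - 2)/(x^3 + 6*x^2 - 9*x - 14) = (x + 1)/(x + 7)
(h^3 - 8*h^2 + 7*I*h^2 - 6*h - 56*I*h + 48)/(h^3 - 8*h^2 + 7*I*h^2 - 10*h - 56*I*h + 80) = (h^2 + 7*I*h - 6)/(h^2 + 7*I*h - 10)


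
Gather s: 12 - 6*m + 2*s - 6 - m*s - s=-6*m + s*(1 - m) + 6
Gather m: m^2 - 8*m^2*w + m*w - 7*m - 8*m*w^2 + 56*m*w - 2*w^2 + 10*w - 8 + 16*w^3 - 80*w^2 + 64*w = m^2*(1 - 8*w) + m*(-8*w^2 + 57*w - 7) + 16*w^3 - 82*w^2 + 74*w - 8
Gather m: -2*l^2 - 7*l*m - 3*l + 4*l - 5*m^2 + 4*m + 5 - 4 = -2*l^2 + l - 5*m^2 + m*(4 - 7*l) + 1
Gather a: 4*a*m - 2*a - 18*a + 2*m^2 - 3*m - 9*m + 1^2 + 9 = a*(4*m - 20) + 2*m^2 - 12*m + 10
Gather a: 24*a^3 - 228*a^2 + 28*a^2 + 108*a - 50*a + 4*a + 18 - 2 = 24*a^3 - 200*a^2 + 62*a + 16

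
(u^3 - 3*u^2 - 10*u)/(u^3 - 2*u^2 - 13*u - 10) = u/(u + 1)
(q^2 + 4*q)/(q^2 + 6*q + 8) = q/(q + 2)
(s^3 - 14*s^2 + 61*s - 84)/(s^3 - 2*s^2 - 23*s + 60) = (s - 7)/(s + 5)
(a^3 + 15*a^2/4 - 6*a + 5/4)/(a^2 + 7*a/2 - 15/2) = (4*a^2 - 5*a + 1)/(2*(2*a - 3))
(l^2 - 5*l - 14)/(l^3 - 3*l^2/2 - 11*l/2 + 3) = 2*(l - 7)/(2*l^2 - 7*l + 3)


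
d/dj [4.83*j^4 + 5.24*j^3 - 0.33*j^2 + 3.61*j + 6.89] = 19.32*j^3 + 15.72*j^2 - 0.66*j + 3.61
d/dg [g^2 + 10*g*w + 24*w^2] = 2*g + 10*w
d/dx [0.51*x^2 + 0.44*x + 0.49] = 1.02*x + 0.44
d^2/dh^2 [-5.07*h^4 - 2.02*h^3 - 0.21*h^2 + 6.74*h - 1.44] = -60.84*h^2 - 12.12*h - 0.42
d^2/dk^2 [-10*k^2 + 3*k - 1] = -20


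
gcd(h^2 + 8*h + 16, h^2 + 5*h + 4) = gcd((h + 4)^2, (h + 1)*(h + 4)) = h + 4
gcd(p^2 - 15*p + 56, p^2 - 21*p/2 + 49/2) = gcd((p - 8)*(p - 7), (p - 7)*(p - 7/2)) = p - 7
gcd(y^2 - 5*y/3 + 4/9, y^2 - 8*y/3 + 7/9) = y - 1/3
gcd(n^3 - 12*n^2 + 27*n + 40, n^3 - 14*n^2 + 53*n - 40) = n^2 - 13*n + 40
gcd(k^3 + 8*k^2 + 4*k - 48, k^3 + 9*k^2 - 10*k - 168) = k + 6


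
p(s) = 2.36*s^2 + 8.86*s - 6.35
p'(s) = 4.72*s + 8.86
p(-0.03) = -6.61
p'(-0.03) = 8.72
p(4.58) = 83.73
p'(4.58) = 30.48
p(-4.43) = 0.71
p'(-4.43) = -12.05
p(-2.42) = -13.97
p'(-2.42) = -2.56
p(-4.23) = -1.60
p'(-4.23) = -11.11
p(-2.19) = -14.43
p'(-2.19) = -1.48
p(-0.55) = -10.51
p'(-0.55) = 6.26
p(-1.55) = -14.41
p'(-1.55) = 1.54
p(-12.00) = 227.17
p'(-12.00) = -47.78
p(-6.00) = 25.45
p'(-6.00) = -19.46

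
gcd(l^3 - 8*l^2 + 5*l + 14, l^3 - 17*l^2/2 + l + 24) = l - 2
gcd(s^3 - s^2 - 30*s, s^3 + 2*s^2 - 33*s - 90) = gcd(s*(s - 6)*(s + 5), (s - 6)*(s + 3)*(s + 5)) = s^2 - s - 30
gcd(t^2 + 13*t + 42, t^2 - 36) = t + 6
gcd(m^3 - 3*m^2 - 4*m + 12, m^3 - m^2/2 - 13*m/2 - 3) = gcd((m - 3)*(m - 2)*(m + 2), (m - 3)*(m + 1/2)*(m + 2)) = m^2 - m - 6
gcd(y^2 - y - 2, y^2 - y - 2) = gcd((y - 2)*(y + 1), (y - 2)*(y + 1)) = y^2 - y - 2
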